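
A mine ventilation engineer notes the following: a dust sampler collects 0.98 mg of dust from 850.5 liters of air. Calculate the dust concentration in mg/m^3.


Convert liters to m^3: 1 m^3 = 1000 L
Concentration = mass / volume * 1000
= 0.98 / 850.5 * 1000
= 0.001152263374 * 1000
= 1.1523 mg/m^3

1.1523 mg/m^3


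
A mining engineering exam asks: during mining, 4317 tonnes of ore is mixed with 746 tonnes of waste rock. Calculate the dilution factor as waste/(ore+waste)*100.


14.7343%

Total material = ore + waste
= 4317 + 746 = 5063 tonnes
Dilution = waste / total * 100
= 746 / 5063 * 100
= 0.1473434722 * 100
= 14.7343%


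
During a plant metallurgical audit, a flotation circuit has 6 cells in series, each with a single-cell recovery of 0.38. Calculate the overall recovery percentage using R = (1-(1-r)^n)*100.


Complement of single-cell recovery:
1 - r = 1 - 0.38 = 0.62
Raise to power n:
(1 - r)^6 = 0.62^6 = 0.05680023558
Overall recovery:
R = (1 - 0.05680023558) * 100
= 94.32%

94.32%


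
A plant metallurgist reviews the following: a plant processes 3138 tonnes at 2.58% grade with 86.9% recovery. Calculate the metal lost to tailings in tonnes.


Total metal in feed:
= 3138 * 2.58 / 100 = 80.9604 tonnes
Metal recovered:
= 80.9604 * 86.9 / 100 = 70.3545876 tonnes
Metal lost to tailings:
= 80.9604 - 70.3545876
= 10.6058 tonnes

10.6058 tonnes


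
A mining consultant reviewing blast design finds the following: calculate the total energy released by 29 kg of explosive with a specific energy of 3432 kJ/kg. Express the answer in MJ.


99.528 MJ

Energy = mass * specific_energy / 1000
= 29 * 3432 / 1000
= 99528 / 1000
= 99.528 MJ


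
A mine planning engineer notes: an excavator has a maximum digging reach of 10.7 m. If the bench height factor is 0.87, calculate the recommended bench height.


9.309 m

Bench height = reach * factor
= 10.7 * 0.87
= 9.309 m


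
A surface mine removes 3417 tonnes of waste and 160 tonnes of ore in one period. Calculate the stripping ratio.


21.3563

Stripping ratio = waste tonnage / ore tonnage
= 3417 / 160
= 21.3563


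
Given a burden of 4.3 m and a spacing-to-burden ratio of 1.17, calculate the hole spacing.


5.031 m

Spacing = burden * ratio
= 4.3 * 1.17
= 5.031 m


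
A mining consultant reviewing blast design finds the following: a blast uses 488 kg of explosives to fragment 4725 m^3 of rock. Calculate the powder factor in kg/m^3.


0.1033 kg/m^3

Powder factor = explosive mass / rock volume
= 488 / 4725
= 0.1033 kg/m^3


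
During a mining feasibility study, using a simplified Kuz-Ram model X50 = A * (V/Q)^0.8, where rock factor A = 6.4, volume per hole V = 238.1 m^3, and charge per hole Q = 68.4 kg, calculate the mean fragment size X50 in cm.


17.3597 cm

Compute V/Q:
V/Q = 238.1 / 68.4 = 3.480994152
Raise to the power 0.8:
(V/Q)^0.8 = 3.480994152^0.8 = 2.712455581
Multiply by A:
X50 = 6.4 * 2.712455581
= 17.3597 cm


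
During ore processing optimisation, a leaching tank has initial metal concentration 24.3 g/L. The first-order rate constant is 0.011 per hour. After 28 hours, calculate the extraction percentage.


Compute the exponent:
-k * t = -0.011 * 28 = -0.308
Remaining concentration:
C = 24.3 * exp(-0.308)
= 24.3 * 0.734915318
= 17.85844223 g/L
Extracted = 24.3 - 17.85844223 = 6.441557772 g/L
Extraction % = 6.441557772 / 24.3 * 100
= 26.5085%

26.5085%


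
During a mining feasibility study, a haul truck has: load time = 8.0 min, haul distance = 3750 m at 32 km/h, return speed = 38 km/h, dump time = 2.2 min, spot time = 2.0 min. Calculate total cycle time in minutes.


25.1523 min

Convert haul speed to m/min: 32 * 1000/60 = 533.3333333 m/min
Haul time = 3750 / 533.3333333 = 7.03125 min
Convert return speed to m/min: 38 * 1000/60 = 633.3333333 m/min
Return time = 3750 / 633.3333333 = 5.921052632 min
Total cycle time:
= 8.0 + 7.03125 + 2.2 + 5.921052632 + 2.0
= 25.1523 min


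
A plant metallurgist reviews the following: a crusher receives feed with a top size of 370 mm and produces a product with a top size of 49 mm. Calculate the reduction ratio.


Reduction ratio = feed size / product size
= 370 / 49
= 7.551

7.551


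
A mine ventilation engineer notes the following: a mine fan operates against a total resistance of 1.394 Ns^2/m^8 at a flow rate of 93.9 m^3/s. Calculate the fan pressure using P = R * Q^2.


12291.1907 Pa

Compute Q^2:
Q^2 = 93.9^2 = 8817.21
Compute pressure:
P = R * Q^2 = 1.394 * 8817.21
= 12291.1907 Pa


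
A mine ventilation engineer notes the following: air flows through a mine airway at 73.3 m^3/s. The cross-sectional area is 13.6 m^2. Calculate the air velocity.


5.3897 m/s

Velocity = flow rate / cross-sectional area
= 73.3 / 13.6
= 5.3897 m/s


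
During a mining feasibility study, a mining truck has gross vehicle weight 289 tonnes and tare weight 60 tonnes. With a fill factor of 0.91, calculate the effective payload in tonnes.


Maximum payload = gross - tare
= 289 - 60 = 229 tonnes
Effective payload = max payload * fill factor
= 229 * 0.91
= 208.39 tonnes

208.39 tonnes


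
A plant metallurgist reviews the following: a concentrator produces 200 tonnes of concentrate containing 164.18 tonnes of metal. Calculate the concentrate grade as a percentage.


82.09%

Grade = (metal in concentrate / concentrate mass) * 100
= (164.18 / 200) * 100
= 0.8209 * 100
= 82.09%


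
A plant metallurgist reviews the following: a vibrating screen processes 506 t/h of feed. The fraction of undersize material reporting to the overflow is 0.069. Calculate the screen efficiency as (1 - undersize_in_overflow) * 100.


Screen efficiency = (1 - fraction of undersize in overflow) * 100
= (1 - 0.069) * 100
= 0.931 * 100
= 93.1%

93.1%


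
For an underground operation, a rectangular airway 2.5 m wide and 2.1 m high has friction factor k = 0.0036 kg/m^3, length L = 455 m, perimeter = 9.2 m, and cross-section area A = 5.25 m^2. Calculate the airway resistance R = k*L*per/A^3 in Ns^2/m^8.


0.1041 Ns^2/m^8

Compute the numerator:
k * L * per = 0.0036 * 455 * 9.2
= 15.0696
Compute the denominator:
A^3 = 5.25^3 = 144.703125
Resistance:
R = 15.0696 / 144.703125
= 0.1041 Ns^2/m^8


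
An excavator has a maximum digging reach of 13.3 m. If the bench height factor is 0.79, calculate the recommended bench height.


Bench height = reach * factor
= 13.3 * 0.79
= 10.507 m

10.507 m


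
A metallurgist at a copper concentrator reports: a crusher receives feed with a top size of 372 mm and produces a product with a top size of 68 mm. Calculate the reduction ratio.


5.4706

Reduction ratio = feed size / product size
= 372 / 68
= 5.4706


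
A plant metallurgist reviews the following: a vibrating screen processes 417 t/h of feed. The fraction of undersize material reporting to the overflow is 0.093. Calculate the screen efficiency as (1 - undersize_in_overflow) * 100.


Screen efficiency = (1 - fraction of undersize in overflow) * 100
= (1 - 0.093) * 100
= 0.907 * 100
= 90.7%

90.7%


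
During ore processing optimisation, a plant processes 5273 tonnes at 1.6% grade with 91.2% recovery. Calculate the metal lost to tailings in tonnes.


Total metal in feed:
= 5273 * 1.6 / 100 = 84.368 tonnes
Metal recovered:
= 84.368 * 91.2 / 100 = 76.943616 tonnes
Metal lost to tailings:
= 84.368 - 76.943616
= 7.4244 tonnes

7.4244 tonnes


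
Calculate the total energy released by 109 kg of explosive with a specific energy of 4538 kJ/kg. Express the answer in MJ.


494.642 MJ

Energy = mass * specific_energy / 1000
= 109 * 4538 / 1000
= 494642 / 1000
= 494.642 MJ


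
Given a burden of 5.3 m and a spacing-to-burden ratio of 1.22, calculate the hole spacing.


Spacing = burden * ratio
= 5.3 * 1.22
= 6.466 m

6.466 m


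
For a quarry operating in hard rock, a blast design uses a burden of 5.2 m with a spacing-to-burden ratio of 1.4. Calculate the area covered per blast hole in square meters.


37.856 m^2

First, find the spacing:
Spacing = burden * ratio = 5.2 * 1.4
= 7.28 m
Then, calculate the area:
Area = burden * spacing = 5.2 * 7.28
= 37.856 m^2


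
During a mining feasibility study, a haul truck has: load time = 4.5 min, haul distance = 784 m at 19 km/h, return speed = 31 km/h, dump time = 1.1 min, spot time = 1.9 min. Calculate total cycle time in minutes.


Convert haul speed to m/min: 19 * 1000/60 = 316.6666667 m/min
Haul time = 784 / 316.6666667 = 2.475789474 min
Convert return speed to m/min: 31 * 1000/60 = 516.6666667 m/min
Return time = 784 / 516.6666667 = 1.517419355 min
Total cycle time:
= 4.5 + 2.475789474 + 1.1 + 1.517419355 + 1.9
= 11.4932 min

11.4932 min


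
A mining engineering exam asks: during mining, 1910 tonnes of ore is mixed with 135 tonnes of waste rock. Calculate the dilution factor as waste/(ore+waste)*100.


Total material = ore + waste
= 1910 + 135 = 2045 tonnes
Dilution = waste / total * 100
= 135 / 2045 * 100
= 0.06601466993 * 100
= 6.6015%

6.6015%


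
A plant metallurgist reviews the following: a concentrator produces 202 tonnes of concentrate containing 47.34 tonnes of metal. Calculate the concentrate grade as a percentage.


23.4356%

Grade = (metal in concentrate / concentrate mass) * 100
= (47.34 / 202) * 100
= 0.2343564356 * 100
= 23.4356%


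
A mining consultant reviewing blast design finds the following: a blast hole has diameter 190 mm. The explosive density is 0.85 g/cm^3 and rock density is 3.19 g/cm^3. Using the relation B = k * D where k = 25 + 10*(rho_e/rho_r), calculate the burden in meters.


First, compute k:
rho_e / rho_r = 0.85 / 3.19 = 0.2664576803
k = 25 + 10 * 0.2664576803 = 27.6645768
Then, compute burden:
B = k * D / 1000 = 27.6645768 * 190 / 1000
= 5256.269592 / 1000
= 5.2563 m

5.2563 m


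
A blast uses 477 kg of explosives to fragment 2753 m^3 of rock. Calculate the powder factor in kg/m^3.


0.1733 kg/m^3

Powder factor = explosive mass / rock volume
= 477 / 2753
= 0.1733 kg/m^3


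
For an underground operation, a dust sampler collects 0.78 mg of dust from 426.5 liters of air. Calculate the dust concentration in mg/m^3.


1.8288 mg/m^3

Convert liters to m^3: 1 m^3 = 1000 L
Concentration = mass / volume * 1000
= 0.78 / 426.5 * 1000
= 0.00182883939 * 1000
= 1.8288 mg/m^3


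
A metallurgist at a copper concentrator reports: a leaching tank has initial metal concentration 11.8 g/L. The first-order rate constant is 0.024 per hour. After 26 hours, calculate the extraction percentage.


46.4203%

Compute the exponent:
-k * t = -0.024 * 26 = -0.624
Remaining concentration:
C = 11.8 * exp(-0.624)
= 11.8 * 0.5357969577
= 6.3224041 g/L
Extracted = 11.8 - 6.3224041 = 5.4775959 g/L
Extraction % = 5.4775959 / 11.8 * 100
= 46.4203%


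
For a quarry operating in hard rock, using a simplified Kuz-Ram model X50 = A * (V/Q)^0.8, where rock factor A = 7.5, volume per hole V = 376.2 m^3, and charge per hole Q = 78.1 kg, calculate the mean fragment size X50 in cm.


Compute V/Q:
V/Q = 376.2 / 78.1 = 4.816901408
Raise to the power 0.8:
(V/Q)^0.8 = 4.816901408^0.8 = 3.517338825
Multiply by A:
X50 = 7.5 * 3.517338825
= 26.38 cm

26.38 cm


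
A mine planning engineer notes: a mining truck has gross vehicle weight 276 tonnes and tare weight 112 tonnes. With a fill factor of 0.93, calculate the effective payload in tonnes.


152.52 tonnes

Maximum payload = gross - tare
= 276 - 112 = 164 tonnes
Effective payload = max payload * fill factor
= 164 * 0.93
= 152.52 tonnes


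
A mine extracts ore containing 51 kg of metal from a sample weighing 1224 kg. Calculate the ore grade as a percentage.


4.1667%

Ore grade = (metal mass / ore mass) * 100
= (51 / 1224) * 100
= 0.04166666667 * 100
= 4.1667%


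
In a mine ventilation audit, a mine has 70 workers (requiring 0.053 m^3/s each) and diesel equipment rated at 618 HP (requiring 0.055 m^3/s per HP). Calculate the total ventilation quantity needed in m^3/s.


Airflow for workers:
Q_people = 70 * 0.053 = 3.71 m^3/s
Airflow for diesel equipment:
Q_diesel = 618 * 0.055 = 33.99 m^3/s
Total ventilation:
Q_total = 3.71 + 33.99
= 37.7 m^3/s

37.7 m^3/s


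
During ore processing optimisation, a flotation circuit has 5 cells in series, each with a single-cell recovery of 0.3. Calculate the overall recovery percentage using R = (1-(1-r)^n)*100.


Complement of single-cell recovery:
1 - r = 1 - 0.3 = 0.7
Raise to power n:
(1 - r)^5 = 0.7^5 = 0.16807
Overall recovery:
R = (1 - 0.16807) * 100
= 83.193%

83.193%


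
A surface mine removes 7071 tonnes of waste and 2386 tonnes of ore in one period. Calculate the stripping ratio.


2.9635

Stripping ratio = waste tonnage / ore tonnage
= 7071 / 2386
= 2.9635


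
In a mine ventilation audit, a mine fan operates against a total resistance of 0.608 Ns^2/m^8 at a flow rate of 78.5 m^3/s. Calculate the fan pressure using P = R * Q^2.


Compute Q^2:
Q^2 = 78.5^2 = 6162.25
Compute pressure:
P = R * Q^2 = 0.608 * 6162.25
= 3746.648 Pa

3746.648 Pa


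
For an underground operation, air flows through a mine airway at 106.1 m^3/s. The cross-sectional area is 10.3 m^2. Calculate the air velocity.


10.301 m/s

Velocity = flow rate / cross-sectional area
= 106.1 / 10.3
= 10.301 m/s


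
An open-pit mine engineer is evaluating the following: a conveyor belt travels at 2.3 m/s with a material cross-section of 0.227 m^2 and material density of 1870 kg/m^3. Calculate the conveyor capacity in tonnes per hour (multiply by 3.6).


3514.7772 t/h

Volumetric flow = speed * area
= 2.3 * 0.227 = 0.5221 m^3/s
Mass flow = volumetric * density
= 0.5221 * 1870 = 976.327 kg/s
Convert to t/h: multiply by 3.6
Capacity = 976.327 * 3.6
= 3514.7772 t/h


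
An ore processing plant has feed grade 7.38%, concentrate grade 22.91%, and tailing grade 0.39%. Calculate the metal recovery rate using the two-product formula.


Using the two-product formula:
R = 100 * c * (f - t) / (f * (c - t))
Numerator = 100 * 22.91 * (7.38 - 0.39)
= 100 * 22.91 * 6.99
= 16014.09
Denominator = 7.38 * (22.91 - 0.39)
= 7.38 * 22.52
= 166.1976
R = 16014.09 / 166.1976
= 96.3557%

96.3557%


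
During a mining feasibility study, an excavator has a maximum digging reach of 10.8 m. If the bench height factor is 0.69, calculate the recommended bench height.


Bench height = reach * factor
= 10.8 * 0.69
= 7.452 m

7.452 m


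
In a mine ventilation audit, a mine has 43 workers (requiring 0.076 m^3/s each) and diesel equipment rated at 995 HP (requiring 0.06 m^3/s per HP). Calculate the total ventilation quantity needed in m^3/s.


62.968 m^3/s

Airflow for workers:
Q_people = 43 * 0.076 = 3.268 m^3/s
Airflow for diesel equipment:
Q_diesel = 995 * 0.06 = 59.7 m^3/s
Total ventilation:
Q_total = 3.268 + 59.7
= 62.968 m^3/s


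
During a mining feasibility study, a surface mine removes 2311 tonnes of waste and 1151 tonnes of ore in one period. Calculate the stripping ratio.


2.0078

Stripping ratio = waste tonnage / ore tonnage
= 2311 / 1151
= 2.0078


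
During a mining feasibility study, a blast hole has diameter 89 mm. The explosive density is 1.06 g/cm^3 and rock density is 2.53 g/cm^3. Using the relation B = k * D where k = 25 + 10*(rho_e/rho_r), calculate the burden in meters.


2.5979 m

First, compute k:
rho_e / rho_r = 1.06 / 2.53 = 0.418972332
k = 25 + 10 * 0.418972332 = 29.18972332
Then, compute burden:
B = k * D / 1000 = 29.18972332 * 89 / 1000
= 2597.885375 / 1000
= 2.5979 m


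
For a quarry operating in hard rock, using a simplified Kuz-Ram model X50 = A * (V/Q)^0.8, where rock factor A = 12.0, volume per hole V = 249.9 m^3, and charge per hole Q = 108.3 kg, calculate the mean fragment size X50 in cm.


23.4256 cm

Compute V/Q:
V/Q = 249.9 / 108.3 = 2.307479224
Raise to the power 0.8:
(V/Q)^0.8 = 2.307479224^0.8 = 1.95213676
Multiply by A:
X50 = 12.0 * 1.95213676
= 23.4256 cm


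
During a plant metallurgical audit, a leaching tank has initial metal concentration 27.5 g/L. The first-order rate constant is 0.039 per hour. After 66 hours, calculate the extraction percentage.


Compute the exponent:
-k * t = -0.039 * 66 = -2.574
Remaining concentration:
C = 27.5 * exp(-2.574)
= 27.5 * 0.07623001471
= 2.096325405 g/L
Extracted = 27.5 - 2.096325405 = 25.4036746 g/L
Extraction % = 25.4036746 / 27.5 * 100
= 92.377%

92.377%


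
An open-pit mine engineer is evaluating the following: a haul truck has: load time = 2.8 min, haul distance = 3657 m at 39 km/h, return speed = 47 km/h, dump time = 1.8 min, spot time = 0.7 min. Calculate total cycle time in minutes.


15.5947 min

Convert haul speed to m/min: 39 * 1000/60 = 650 m/min
Haul time = 3657 / 650 = 5.626153846 min
Convert return speed to m/min: 47 * 1000/60 = 783.3333333 m/min
Return time = 3657 / 783.3333333 = 4.668510638 min
Total cycle time:
= 2.8 + 5.626153846 + 1.8 + 4.668510638 + 0.7
= 15.5947 min


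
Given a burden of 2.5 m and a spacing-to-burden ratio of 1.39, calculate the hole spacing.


3.475 m

Spacing = burden * ratio
= 2.5 * 1.39
= 3.475 m


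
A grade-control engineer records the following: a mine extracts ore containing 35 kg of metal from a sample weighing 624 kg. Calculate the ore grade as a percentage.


Ore grade = (metal mass / ore mass) * 100
= (35 / 624) * 100
= 0.05608974359 * 100
= 5.609%

5.609%


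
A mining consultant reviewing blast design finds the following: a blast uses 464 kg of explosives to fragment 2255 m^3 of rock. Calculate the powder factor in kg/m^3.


Powder factor = explosive mass / rock volume
= 464 / 2255
= 0.2058 kg/m^3

0.2058 kg/m^3


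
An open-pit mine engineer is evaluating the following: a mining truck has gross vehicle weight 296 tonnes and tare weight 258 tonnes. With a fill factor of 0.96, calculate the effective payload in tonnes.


36.48 tonnes

Maximum payload = gross - tare
= 296 - 258 = 38 tonnes
Effective payload = max payload * fill factor
= 38 * 0.96
= 36.48 tonnes


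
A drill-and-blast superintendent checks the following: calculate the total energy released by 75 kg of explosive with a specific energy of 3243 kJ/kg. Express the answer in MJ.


243.225 MJ

Energy = mass * specific_energy / 1000
= 75 * 3243 / 1000
= 243225 / 1000
= 243.225 MJ


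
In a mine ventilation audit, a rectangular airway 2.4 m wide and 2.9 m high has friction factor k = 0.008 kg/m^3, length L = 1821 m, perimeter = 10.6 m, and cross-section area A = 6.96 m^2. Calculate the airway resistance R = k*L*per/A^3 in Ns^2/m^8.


0.458 Ns^2/m^8

Compute the numerator:
k * L * per = 0.008 * 1821 * 10.6
= 154.4208
Compute the denominator:
A^3 = 6.96^3 = 337.153536
Resistance:
R = 154.4208 / 337.153536
= 0.458 Ns^2/m^8


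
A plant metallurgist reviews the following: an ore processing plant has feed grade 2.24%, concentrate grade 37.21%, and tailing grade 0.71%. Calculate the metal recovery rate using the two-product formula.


69.6322%

Using the two-product formula:
R = 100 * c * (f - t) / (f * (c - t))
Numerator = 100 * 37.21 * (2.24 - 0.71)
= 100 * 37.21 * 1.53
= 5693.13
Denominator = 2.24 * (37.21 - 0.71)
= 2.24 * 36.5
= 81.76
R = 5693.13 / 81.76
= 69.6322%


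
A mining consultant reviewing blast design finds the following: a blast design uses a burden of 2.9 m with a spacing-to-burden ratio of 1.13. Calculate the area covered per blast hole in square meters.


First, find the spacing:
Spacing = burden * ratio = 2.9 * 1.13
= 3.277 m
Then, calculate the area:
Area = burden * spacing = 2.9 * 3.277
= 9.5033 m^2

9.5033 m^2


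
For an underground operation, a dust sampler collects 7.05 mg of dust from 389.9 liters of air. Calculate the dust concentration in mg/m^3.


Convert liters to m^3: 1 m^3 = 1000 L
Concentration = mass / volume * 1000
= 7.05 / 389.9 * 1000
= 0.01808155937 * 1000
= 18.0816 mg/m^3

18.0816 mg/m^3


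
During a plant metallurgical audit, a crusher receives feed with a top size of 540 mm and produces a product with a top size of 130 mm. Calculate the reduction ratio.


4.1538

Reduction ratio = feed size / product size
= 540 / 130
= 4.1538


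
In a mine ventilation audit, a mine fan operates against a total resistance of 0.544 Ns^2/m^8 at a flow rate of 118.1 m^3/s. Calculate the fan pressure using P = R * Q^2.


Compute Q^2:
Q^2 = 118.1^2 = 13947.61
Compute pressure:
P = R * Q^2 = 0.544 * 13947.61
= 7587.4998 Pa

7587.4998 Pa


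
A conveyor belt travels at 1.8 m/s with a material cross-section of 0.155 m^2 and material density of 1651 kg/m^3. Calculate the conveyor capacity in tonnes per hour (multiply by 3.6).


1658.2644 t/h

Volumetric flow = speed * area
= 1.8 * 0.155 = 0.279 m^3/s
Mass flow = volumetric * density
= 0.279 * 1651 = 460.629 kg/s
Convert to t/h: multiply by 3.6
Capacity = 460.629 * 3.6
= 1658.2644 t/h


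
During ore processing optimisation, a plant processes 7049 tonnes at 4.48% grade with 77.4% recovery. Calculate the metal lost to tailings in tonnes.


71.3697 tonnes

Total metal in feed:
= 7049 * 4.48 / 100 = 315.7952 tonnes
Metal recovered:
= 315.7952 * 77.4 / 100 = 244.4254848 tonnes
Metal lost to tailings:
= 315.7952 - 244.4254848
= 71.3697 tonnes


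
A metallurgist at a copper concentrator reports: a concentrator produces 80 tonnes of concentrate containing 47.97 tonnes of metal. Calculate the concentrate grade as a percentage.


59.9625%

Grade = (metal in concentrate / concentrate mass) * 100
= (47.97 / 80) * 100
= 0.599625 * 100
= 59.9625%


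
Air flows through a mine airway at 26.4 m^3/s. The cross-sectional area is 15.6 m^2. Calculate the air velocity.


Velocity = flow rate / cross-sectional area
= 26.4 / 15.6
= 1.6923 m/s

1.6923 m/s


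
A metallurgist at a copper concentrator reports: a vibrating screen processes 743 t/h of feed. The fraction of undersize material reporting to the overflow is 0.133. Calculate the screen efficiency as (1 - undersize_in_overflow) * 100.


Screen efficiency = (1 - fraction of undersize in overflow) * 100
= (1 - 0.133) * 100
= 0.867 * 100
= 86.7%

86.7%


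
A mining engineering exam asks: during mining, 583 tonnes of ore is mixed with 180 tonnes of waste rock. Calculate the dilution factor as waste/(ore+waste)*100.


23.5911%

Total material = ore + waste
= 583 + 180 = 763 tonnes
Dilution = waste / total * 100
= 180 / 763 * 100
= 0.2359108781 * 100
= 23.5911%


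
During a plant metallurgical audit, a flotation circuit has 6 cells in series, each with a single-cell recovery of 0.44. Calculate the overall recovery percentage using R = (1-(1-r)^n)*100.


Complement of single-cell recovery:
1 - r = 1 - 0.44 = 0.56
Raise to power n:
(1 - r)^6 = 0.56^6 = 0.03084097946
Overall recovery:
R = (1 - 0.03084097946) * 100
= 96.9159%

96.9159%


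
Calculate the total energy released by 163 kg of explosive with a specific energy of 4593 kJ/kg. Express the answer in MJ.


Energy = mass * specific_energy / 1000
= 163 * 4593 / 1000
= 748659 / 1000
= 748.659 MJ

748.659 MJ


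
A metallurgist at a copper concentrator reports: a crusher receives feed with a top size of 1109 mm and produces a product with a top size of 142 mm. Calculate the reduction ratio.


7.8099

Reduction ratio = feed size / product size
= 1109 / 142
= 7.8099


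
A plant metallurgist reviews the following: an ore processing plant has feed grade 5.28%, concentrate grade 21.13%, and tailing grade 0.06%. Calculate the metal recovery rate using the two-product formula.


99.1452%

Using the two-product formula:
R = 100 * c * (f - t) / (f * (c - t))
Numerator = 100 * 21.13 * (5.28 - 0.06)
= 100 * 21.13 * 5.22
= 11029.86
Denominator = 5.28 * (21.13 - 0.06)
= 5.28 * 21.07
= 111.2496
R = 11029.86 / 111.2496
= 99.1452%


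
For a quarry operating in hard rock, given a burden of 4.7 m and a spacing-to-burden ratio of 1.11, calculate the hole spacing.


Spacing = burden * ratio
= 4.7 * 1.11
= 5.217 m

5.217 m


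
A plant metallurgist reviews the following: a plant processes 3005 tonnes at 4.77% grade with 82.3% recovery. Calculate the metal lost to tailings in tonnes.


Total metal in feed:
= 3005 * 4.77 / 100 = 143.3385 tonnes
Metal recovered:
= 143.3385 * 82.3 / 100 = 117.9675855 tonnes
Metal lost to tailings:
= 143.3385 - 117.9675855
= 25.3709 tonnes

25.3709 tonnes


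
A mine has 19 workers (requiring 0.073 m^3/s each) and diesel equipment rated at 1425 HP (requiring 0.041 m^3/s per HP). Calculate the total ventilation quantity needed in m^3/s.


59.812 m^3/s

Airflow for workers:
Q_people = 19 * 0.073 = 1.387 m^3/s
Airflow for diesel equipment:
Q_diesel = 1425 * 0.041 = 58.425 m^3/s
Total ventilation:
Q_total = 1.387 + 58.425
= 59.812 m^3/s


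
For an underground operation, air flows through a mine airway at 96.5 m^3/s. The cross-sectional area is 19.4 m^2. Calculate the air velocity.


Velocity = flow rate / cross-sectional area
= 96.5 / 19.4
= 4.9742 m/s

4.9742 m/s


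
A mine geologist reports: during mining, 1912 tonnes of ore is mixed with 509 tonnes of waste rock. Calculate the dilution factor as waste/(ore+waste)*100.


21.0244%

Total material = ore + waste
= 1912 + 509 = 2421 tonnes
Dilution = waste / total * 100
= 509 / 2421 * 100
= 0.210243701 * 100
= 21.0244%


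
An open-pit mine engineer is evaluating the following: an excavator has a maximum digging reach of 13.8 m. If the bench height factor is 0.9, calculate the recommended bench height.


12.42 m

Bench height = reach * factor
= 13.8 * 0.9
= 12.42 m


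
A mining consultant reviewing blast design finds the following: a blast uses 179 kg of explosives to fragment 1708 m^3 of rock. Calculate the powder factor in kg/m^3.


Powder factor = explosive mass / rock volume
= 179 / 1708
= 0.1048 kg/m^3

0.1048 kg/m^3


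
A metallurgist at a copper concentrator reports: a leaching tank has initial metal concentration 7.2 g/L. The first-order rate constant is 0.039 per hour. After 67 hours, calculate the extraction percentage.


Compute the exponent:
-k * t = -0.039 * 67 = -2.613
Remaining concentration:
C = 7.2 * exp(-2.613)
= 7.2 * 0.07331427071
= 0.5278627491 g/L
Extracted = 7.2 - 0.5278627491 = 6.672137251 g/L
Extraction % = 6.672137251 / 7.2 * 100
= 92.6686%

92.6686%


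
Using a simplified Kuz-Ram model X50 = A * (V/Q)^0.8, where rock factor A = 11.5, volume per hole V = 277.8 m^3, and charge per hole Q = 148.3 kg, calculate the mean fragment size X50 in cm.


19.0007 cm

Compute V/Q:
V/Q = 277.8 / 148.3 = 1.873229939
Raise to the power 0.8:
(V/Q)^0.8 = 1.873229939^0.8 = 1.652239012
Multiply by A:
X50 = 11.5 * 1.652239012
= 19.0007 cm


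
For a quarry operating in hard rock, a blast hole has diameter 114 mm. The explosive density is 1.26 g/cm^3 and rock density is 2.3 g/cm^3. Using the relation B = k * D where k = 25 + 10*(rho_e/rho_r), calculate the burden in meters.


First, compute k:
rho_e / rho_r = 1.26 / 2.3 = 0.547826087
k = 25 + 10 * 0.547826087 = 30.47826087
Then, compute burden:
B = k * D / 1000 = 30.47826087 * 114 / 1000
= 3474.521739 / 1000
= 3.4745 m

3.4745 m


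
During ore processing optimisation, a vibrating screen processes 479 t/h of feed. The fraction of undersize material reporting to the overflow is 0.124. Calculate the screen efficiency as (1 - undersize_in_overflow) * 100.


87.6%

Screen efficiency = (1 - fraction of undersize in overflow) * 100
= (1 - 0.124) * 100
= 0.876 * 100
= 87.6%


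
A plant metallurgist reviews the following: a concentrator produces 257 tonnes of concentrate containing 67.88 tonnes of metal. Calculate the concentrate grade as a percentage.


26.4125%

Grade = (metal in concentrate / concentrate mass) * 100
= (67.88 / 257) * 100
= 0.2641245136 * 100
= 26.4125%


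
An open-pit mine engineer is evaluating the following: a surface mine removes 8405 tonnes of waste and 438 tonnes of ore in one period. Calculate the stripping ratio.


Stripping ratio = waste tonnage / ore tonnage
= 8405 / 438
= 19.1895

19.1895


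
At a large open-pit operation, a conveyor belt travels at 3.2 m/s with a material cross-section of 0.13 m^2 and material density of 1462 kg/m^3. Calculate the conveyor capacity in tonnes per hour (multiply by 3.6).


Volumetric flow = speed * area
= 3.2 * 0.13 = 0.416 m^3/s
Mass flow = volumetric * density
= 0.416 * 1462 = 608.192 kg/s
Convert to t/h: multiply by 3.6
Capacity = 608.192 * 3.6
= 2189.4912 t/h

2189.4912 t/h


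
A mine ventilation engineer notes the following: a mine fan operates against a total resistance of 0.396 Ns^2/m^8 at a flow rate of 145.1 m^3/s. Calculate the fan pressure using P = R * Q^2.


Compute Q^2:
Q^2 = 145.1^2 = 21054.01
Compute pressure:
P = R * Q^2 = 0.396 * 21054.01
= 8337.388 Pa

8337.388 Pa


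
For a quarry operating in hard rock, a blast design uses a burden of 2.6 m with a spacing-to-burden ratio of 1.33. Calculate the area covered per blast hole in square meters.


First, find the spacing:
Spacing = burden * ratio = 2.6 * 1.33
= 3.458 m
Then, calculate the area:
Area = burden * spacing = 2.6 * 3.458
= 8.9908 m^2

8.9908 m^2


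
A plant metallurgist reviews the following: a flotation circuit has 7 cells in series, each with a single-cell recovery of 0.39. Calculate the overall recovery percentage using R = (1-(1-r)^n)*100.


96.8573%

Complement of single-cell recovery:
1 - r = 1 - 0.39 = 0.61
Raise to power n:
(1 - r)^7 = 0.61^7 = 0.03142742836
Overall recovery:
R = (1 - 0.03142742836) * 100
= 96.8573%


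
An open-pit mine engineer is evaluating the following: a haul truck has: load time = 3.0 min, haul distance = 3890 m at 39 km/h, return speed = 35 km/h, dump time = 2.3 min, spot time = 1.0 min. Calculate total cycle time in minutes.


Convert haul speed to m/min: 39 * 1000/60 = 650 m/min
Haul time = 3890 / 650 = 5.984615385 min
Convert return speed to m/min: 35 * 1000/60 = 583.3333333 m/min
Return time = 3890 / 583.3333333 = 6.668571429 min
Total cycle time:
= 3.0 + 5.984615385 + 2.3 + 6.668571429 + 1.0
= 18.9532 min

18.9532 min


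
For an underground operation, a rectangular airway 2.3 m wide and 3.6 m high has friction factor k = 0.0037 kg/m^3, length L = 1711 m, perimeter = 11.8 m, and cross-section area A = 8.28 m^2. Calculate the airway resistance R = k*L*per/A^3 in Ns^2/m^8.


0.1316 Ns^2/m^8

Compute the numerator:
k * L * per = 0.0037 * 1711 * 11.8
= 74.70226
Compute the denominator:
A^3 = 8.28^3 = 567.663552
Resistance:
R = 74.70226 / 567.663552
= 0.1316 Ns^2/m^8


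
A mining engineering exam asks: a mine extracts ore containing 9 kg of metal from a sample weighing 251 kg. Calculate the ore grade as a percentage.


3.5857%

Ore grade = (metal mass / ore mass) * 100
= (9 / 251) * 100
= 0.03585657371 * 100
= 3.5857%


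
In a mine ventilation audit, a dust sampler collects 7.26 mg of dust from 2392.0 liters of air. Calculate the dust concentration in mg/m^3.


Convert liters to m^3: 1 m^3 = 1000 L
Concentration = mass / volume * 1000
= 7.26 / 2392.0 * 1000
= 0.003035117057 * 1000
= 3.0351 mg/m^3

3.0351 mg/m^3


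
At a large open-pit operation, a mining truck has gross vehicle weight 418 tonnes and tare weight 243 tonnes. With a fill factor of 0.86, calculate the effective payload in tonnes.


Maximum payload = gross - tare
= 418 - 243 = 175 tonnes
Effective payload = max payload * fill factor
= 175 * 0.86
= 150.5 tonnes

150.5 tonnes


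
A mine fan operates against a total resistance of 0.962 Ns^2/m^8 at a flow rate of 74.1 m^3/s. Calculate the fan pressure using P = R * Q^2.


5282.1592 Pa

Compute Q^2:
Q^2 = 74.1^2 = 5490.81
Compute pressure:
P = R * Q^2 = 0.962 * 5490.81
= 5282.1592 Pa


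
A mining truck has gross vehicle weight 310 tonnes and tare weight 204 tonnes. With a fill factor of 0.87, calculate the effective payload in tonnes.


92.22 tonnes

Maximum payload = gross - tare
= 310 - 204 = 106 tonnes
Effective payload = max payload * fill factor
= 106 * 0.87
= 92.22 tonnes


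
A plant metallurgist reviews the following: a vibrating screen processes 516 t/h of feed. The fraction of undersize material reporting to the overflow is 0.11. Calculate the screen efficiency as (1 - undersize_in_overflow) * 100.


Screen efficiency = (1 - fraction of undersize in overflow) * 100
= (1 - 0.11) * 100
= 0.89 * 100
= 89.0%

89.0%


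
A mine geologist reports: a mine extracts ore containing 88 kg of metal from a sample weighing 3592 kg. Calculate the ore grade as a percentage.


Ore grade = (metal mass / ore mass) * 100
= (88 / 3592) * 100
= 0.02449888641 * 100
= 2.4499%

2.4499%


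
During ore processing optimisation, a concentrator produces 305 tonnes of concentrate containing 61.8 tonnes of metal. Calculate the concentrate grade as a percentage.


Grade = (metal in concentrate / concentrate mass) * 100
= (61.8 / 305) * 100
= 0.2026229508 * 100
= 20.2623%

20.2623%


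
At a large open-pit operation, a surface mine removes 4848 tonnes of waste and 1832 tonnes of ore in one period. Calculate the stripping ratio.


2.6463

Stripping ratio = waste tonnage / ore tonnage
= 4848 / 1832
= 2.6463


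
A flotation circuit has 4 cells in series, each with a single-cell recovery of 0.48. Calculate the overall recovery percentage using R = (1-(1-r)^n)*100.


92.6884%

Complement of single-cell recovery:
1 - r = 1 - 0.48 = 0.52
Raise to power n:
(1 - r)^4 = 0.52^4 = 0.07311616
Overall recovery:
R = (1 - 0.07311616) * 100
= 92.6884%


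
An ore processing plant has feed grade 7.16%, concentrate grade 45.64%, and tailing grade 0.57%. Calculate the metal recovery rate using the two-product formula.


Using the two-product formula:
R = 100 * c * (f - t) / (f * (c - t))
Numerator = 100 * 45.64 * (7.16 - 0.57)
= 100 * 45.64 * 6.59
= 30076.76
Denominator = 7.16 * (45.64 - 0.57)
= 7.16 * 45.07
= 322.7012
R = 30076.76 / 322.7012
= 93.2031%

93.2031%


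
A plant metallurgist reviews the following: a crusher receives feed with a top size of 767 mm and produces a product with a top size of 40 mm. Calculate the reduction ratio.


Reduction ratio = feed size / product size
= 767 / 40
= 19.175

19.175


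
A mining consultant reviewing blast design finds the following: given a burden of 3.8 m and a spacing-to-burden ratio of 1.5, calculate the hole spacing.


Spacing = burden * ratio
= 3.8 * 1.5
= 5.7 m

5.7 m


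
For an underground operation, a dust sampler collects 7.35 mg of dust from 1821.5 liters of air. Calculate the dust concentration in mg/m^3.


Convert liters to m^3: 1 m^3 = 1000 L
Concentration = mass / volume * 1000
= 7.35 / 1821.5 * 1000
= 0.004035135877 * 1000
= 4.0351 mg/m^3

4.0351 mg/m^3


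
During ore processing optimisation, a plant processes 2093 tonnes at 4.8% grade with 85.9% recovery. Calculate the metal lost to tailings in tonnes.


14.1654 tonnes

Total metal in feed:
= 2093 * 4.8 / 100 = 100.464 tonnes
Metal recovered:
= 100.464 * 85.9 / 100 = 86.298576 tonnes
Metal lost to tailings:
= 100.464 - 86.298576
= 14.1654 tonnes


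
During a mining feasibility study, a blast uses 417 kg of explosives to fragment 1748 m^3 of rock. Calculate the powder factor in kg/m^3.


0.2386 kg/m^3

Powder factor = explosive mass / rock volume
= 417 / 1748
= 0.2386 kg/m^3


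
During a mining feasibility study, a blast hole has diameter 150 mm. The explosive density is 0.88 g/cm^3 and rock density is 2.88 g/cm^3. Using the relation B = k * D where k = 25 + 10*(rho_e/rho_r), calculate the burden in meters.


4.2083 m

First, compute k:
rho_e / rho_r = 0.88 / 2.88 = 0.3055555556
k = 25 + 10 * 0.3055555556 = 28.05555556
Then, compute burden:
B = k * D / 1000 = 28.05555556 * 150 / 1000
= 4208.333333 / 1000
= 4.2083 m


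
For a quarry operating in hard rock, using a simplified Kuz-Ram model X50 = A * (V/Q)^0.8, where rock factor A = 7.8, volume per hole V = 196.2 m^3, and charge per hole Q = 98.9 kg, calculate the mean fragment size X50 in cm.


13.4926 cm

Compute V/Q:
V/Q = 196.2 / 98.9 = 1.983822042
Raise to the power 0.8:
(V/Q)^0.8 = 1.983822042^0.8 = 1.729824999
Multiply by A:
X50 = 7.8 * 1.729824999
= 13.4926 cm


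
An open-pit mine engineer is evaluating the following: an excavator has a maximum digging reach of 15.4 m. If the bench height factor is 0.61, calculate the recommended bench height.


9.394 m

Bench height = reach * factor
= 15.4 * 0.61
= 9.394 m


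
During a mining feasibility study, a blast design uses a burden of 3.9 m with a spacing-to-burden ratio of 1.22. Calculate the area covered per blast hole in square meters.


18.5562 m^2

First, find the spacing:
Spacing = burden * ratio = 3.9 * 1.22
= 4.758 m
Then, calculate the area:
Area = burden * spacing = 3.9 * 4.758
= 18.5562 m^2


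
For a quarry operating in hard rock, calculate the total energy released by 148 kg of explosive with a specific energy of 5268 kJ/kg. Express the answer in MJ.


Energy = mass * specific_energy / 1000
= 148 * 5268 / 1000
= 779664 / 1000
= 779.664 MJ

779.664 MJ


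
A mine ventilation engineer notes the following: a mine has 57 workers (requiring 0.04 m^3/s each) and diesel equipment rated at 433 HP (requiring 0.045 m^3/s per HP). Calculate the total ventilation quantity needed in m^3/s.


21.765 m^3/s

Airflow for workers:
Q_people = 57 * 0.04 = 2.28 m^3/s
Airflow for diesel equipment:
Q_diesel = 433 * 0.045 = 19.485 m^3/s
Total ventilation:
Q_total = 2.28 + 19.485
= 21.765 m^3/s


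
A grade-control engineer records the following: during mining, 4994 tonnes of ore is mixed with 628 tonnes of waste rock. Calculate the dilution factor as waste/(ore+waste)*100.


11.1704%

Total material = ore + waste
= 4994 + 628 = 5622 tonnes
Dilution = waste / total * 100
= 628 / 5622 * 100
= 0.1117040199 * 100
= 11.1704%


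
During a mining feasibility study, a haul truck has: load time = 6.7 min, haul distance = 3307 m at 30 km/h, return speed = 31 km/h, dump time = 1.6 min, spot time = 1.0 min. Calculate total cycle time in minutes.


22.3146 min

Convert haul speed to m/min: 30 * 1000/60 = 500 m/min
Haul time = 3307 / 500 = 6.614 min
Convert return speed to m/min: 31 * 1000/60 = 516.6666667 m/min
Return time = 3307 / 516.6666667 = 6.400645161 min
Total cycle time:
= 6.7 + 6.614 + 1.6 + 6.400645161 + 1.0
= 22.3146 min


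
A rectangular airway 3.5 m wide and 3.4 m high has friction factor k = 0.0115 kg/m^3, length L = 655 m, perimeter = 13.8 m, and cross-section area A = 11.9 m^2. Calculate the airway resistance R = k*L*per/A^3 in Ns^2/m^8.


Compute the numerator:
k * L * per = 0.0115 * 655 * 13.8
= 103.9485
Compute the denominator:
A^3 = 11.9^3 = 1685.159
Resistance:
R = 103.9485 / 1685.159
= 0.0617 Ns^2/m^8

0.0617 Ns^2/m^8


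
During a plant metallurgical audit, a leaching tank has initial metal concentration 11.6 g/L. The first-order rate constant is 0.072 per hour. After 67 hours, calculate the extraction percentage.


99.1965%

Compute the exponent:
-k * t = -0.072 * 67 = -4.824
Remaining concentration:
C = 11.6 * exp(-4.824)
= 11.6 * 0.008034584439
= 0.09320117949 g/L
Extracted = 11.6 - 0.09320117949 = 11.50679882 g/L
Extraction % = 11.50679882 / 11.6 * 100
= 99.1965%


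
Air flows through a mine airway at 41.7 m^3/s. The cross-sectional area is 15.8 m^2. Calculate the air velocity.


2.6392 m/s

Velocity = flow rate / cross-sectional area
= 41.7 / 15.8
= 2.6392 m/s


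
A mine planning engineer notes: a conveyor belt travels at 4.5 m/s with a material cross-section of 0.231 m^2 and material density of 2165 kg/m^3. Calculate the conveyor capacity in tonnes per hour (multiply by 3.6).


8101.863 t/h

Volumetric flow = speed * area
= 4.5 * 0.231 = 1.0395 m^3/s
Mass flow = volumetric * density
= 1.0395 * 2165 = 2250.5175 kg/s
Convert to t/h: multiply by 3.6
Capacity = 2250.5175 * 3.6
= 8101.863 t/h


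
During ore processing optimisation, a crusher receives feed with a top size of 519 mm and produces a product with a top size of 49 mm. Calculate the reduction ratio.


10.5918

Reduction ratio = feed size / product size
= 519 / 49
= 10.5918
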